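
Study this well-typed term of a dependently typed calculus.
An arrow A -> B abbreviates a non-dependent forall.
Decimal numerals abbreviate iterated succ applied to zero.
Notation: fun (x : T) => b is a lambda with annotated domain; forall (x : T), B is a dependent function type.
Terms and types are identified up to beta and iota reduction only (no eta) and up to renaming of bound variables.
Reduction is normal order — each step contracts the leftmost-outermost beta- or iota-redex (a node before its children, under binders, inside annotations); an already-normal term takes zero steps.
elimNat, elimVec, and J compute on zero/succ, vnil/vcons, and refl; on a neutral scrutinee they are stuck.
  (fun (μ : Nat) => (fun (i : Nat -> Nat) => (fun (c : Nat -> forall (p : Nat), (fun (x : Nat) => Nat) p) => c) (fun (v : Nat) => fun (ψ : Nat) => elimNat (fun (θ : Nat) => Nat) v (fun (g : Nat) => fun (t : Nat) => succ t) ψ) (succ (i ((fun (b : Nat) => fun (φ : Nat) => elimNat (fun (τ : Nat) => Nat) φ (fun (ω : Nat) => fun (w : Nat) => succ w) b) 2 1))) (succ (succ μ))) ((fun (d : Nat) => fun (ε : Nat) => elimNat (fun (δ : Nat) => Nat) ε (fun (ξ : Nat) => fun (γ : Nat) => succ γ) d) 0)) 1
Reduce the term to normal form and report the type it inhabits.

normal form:
  7
inferred type:
  Nat
observation: 27 normal-order steps normalize the term, beginning with a beta-redex.


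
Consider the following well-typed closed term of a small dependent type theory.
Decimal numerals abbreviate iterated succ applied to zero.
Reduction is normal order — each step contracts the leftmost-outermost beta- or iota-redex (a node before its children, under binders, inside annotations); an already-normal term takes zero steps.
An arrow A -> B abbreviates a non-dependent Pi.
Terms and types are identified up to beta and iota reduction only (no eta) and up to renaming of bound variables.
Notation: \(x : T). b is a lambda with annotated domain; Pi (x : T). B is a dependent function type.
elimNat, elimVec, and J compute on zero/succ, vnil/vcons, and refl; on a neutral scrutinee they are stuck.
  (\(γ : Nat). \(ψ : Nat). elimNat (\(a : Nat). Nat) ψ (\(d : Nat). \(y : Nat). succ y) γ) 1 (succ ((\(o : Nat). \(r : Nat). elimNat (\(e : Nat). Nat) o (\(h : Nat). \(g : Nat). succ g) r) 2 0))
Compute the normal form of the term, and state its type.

reduced normal form:
  4
the term's type:
  Nat


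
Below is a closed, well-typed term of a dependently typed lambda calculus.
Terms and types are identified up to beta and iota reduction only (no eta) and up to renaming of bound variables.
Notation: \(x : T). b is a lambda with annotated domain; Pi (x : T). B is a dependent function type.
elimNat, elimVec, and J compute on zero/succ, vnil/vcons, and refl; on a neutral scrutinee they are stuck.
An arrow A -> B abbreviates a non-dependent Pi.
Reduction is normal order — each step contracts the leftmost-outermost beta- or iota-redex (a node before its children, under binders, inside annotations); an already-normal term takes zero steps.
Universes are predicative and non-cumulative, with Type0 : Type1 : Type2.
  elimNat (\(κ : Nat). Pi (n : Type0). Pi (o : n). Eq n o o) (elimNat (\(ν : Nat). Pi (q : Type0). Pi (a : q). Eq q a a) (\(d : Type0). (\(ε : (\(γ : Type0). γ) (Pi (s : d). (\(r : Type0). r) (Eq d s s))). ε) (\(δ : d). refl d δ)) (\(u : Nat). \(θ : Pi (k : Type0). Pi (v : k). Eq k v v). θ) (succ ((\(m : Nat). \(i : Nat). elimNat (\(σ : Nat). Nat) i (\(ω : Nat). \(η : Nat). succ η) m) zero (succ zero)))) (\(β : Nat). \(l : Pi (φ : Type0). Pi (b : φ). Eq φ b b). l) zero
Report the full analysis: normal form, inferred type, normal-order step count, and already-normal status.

reduced normal form:
  \(κ : Type0). \(n : κ). refl κ n
type:
  Pi (κ : Type0). Pi (n : κ). Eq κ n n
reduction steps (normal order): 12
already normal: no
first contracted redex: an elimNat iota-redex


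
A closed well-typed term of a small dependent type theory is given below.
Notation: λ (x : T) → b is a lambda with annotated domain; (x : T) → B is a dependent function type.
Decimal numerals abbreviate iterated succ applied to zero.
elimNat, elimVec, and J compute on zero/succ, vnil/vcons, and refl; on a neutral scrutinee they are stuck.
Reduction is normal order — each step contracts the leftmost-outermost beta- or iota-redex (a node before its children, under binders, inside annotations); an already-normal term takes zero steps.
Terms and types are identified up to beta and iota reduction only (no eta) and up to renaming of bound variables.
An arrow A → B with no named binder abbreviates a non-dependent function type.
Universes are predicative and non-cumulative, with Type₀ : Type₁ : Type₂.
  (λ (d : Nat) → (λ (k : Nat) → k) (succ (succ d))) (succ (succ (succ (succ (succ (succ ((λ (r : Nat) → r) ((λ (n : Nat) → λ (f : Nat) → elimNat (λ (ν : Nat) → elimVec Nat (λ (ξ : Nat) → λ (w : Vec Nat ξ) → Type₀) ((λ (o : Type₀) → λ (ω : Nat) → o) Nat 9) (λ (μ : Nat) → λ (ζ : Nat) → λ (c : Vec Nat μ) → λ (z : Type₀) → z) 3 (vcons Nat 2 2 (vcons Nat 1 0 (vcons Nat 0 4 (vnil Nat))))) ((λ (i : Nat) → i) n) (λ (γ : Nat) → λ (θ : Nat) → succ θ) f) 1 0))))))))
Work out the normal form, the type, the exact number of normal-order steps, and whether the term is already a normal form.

resulting normal form:
  9
inferred type:
  Nat
normal-order step count: 7
already normal: no
first redex: a beta-redex


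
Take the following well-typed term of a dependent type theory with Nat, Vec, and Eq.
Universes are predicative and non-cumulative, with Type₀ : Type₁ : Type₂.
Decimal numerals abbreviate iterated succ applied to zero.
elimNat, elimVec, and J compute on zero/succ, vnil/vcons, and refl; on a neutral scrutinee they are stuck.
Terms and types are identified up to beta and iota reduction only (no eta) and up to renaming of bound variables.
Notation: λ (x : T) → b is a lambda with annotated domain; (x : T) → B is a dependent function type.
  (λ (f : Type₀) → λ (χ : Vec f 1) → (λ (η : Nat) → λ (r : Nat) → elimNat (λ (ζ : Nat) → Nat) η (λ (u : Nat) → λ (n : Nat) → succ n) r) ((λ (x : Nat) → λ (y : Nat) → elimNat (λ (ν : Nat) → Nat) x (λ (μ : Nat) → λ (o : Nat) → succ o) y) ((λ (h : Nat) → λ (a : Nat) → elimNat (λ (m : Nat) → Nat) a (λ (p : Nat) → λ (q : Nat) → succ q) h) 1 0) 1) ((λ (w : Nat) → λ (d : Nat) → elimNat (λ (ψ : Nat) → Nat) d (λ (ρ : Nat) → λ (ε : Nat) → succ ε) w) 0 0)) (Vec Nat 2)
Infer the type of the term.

inferred type:
  (f : Vec (Vec Nat 2) 1) → Nat


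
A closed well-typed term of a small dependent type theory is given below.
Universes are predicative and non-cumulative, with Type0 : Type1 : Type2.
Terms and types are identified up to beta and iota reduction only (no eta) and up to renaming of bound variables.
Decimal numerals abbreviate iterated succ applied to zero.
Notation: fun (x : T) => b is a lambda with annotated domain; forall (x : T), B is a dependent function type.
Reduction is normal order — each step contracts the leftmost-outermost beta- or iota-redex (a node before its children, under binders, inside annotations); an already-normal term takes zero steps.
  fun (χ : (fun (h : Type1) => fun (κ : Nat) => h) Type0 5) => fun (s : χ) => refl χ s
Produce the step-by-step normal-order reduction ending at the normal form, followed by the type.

normal-order reduction sequence:
  fun (χ : (fun (h : Type1) => fun (κ : Nat) => h) Type0 5) => fun (s : χ) => refl χ s
  ~> fun (χ : (fun (h : Nat) => Type0) 5) => fun (κ : χ) => refl χ κ
  ~> fun (χ : Type0) => fun (h : χ) => refl χ h
type:
  forall (χ : Type0), forall (h : χ), Eq χ h h


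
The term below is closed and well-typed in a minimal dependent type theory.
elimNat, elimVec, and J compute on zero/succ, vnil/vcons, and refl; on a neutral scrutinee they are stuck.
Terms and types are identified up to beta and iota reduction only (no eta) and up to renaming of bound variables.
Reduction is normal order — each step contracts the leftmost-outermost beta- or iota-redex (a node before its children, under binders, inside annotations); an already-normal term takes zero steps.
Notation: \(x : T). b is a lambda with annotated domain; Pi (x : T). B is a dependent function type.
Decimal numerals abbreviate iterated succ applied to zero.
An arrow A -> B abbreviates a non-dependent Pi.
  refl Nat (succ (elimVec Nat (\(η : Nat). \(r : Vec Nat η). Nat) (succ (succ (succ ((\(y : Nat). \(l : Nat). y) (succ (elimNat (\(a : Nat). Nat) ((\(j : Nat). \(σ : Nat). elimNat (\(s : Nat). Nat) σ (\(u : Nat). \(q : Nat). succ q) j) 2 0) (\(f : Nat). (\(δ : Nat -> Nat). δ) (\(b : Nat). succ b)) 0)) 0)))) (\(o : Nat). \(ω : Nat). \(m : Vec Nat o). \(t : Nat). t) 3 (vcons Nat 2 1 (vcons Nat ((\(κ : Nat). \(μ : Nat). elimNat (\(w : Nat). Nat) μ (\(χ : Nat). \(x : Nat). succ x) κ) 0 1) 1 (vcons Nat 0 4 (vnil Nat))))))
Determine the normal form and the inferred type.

normal form:
  refl Nat 7
inferred type:
  Eq Nat 7 7
observation: the leftmost-outermost redex is an elimVec iota-redex, and normalization takes 28 steps.


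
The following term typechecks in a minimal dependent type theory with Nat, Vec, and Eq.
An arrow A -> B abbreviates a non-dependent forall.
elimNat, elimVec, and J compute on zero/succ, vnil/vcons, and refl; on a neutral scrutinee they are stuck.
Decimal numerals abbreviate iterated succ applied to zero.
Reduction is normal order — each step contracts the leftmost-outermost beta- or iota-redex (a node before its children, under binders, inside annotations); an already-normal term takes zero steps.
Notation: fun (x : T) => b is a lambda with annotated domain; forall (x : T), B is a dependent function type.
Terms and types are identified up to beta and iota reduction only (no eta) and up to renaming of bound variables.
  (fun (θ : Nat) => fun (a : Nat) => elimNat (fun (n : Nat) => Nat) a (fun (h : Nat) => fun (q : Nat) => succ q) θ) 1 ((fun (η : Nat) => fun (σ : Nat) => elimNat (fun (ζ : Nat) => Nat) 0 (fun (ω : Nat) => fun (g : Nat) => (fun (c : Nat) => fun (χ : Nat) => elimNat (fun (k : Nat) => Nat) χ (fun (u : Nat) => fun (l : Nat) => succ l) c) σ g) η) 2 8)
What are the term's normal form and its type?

resulting normal form:
  17
type:
  Nat
observation: the term reaches its normal form after 69 normal-order steps.


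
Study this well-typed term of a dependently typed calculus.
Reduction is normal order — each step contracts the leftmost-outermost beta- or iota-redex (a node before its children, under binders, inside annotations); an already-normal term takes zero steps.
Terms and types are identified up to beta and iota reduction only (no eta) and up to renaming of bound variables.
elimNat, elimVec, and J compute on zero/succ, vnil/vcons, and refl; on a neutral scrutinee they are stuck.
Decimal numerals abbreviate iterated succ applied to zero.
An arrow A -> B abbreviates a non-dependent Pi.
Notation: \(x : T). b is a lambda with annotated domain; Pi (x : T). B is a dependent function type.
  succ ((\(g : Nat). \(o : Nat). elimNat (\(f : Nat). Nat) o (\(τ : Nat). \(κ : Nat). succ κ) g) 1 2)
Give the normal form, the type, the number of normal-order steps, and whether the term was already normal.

resulting normal form:
  4
inferred type:
  Nat
steps to reach normal form (normal order): 6
already normal: no
first redex: a beta-redex


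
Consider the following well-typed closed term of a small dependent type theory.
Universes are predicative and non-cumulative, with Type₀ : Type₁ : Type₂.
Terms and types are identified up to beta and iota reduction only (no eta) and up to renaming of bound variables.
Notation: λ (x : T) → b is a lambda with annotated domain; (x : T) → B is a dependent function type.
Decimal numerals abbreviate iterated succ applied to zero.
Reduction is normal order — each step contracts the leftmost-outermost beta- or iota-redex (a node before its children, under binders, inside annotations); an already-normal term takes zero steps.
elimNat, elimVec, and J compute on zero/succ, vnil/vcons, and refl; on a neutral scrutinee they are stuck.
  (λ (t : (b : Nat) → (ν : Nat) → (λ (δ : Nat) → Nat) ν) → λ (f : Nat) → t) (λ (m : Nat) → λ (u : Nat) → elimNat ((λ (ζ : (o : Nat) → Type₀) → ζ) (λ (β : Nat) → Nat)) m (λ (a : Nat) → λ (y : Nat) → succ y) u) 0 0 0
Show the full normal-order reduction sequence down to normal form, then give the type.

normal-order reduction:
  (λ (t : (b : Nat) → (ν : Nat) → (λ (δ : Nat) → Nat) ν) → λ (f : Nat) → t) (λ (m : Nat) → λ (u : Nat) → elimNat ((λ (ζ : (o : Nat) → Type₀) → ζ) (λ (β : Nat) → Nat)) m (λ (a : Nat) → λ (y : Nat) → succ y) u) 0 0 0
  ~> (λ (t : Nat) → λ (b : Nat) → λ (ν : Nat) → elimNat ((λ (δ : (f : Nat) → Type₀) → δ) (λ (m : Nat) → Nat)) b (λ (u : Nat) → λ (ζ : Nat) → succ ζ) ν) 0 0 0
  ~> (λ (t : Nat) → λ (b : Nat) → elimNat ((λ (ν : (δ : Nat) → Type₀) → ν) (λ (f : Nat) → Nat)) t (λ (m : Nat) → λ (u : Nat) → succ u) b) 0 0
  ~> (λ (t : Nat) → elimNat ((λ (b : (ν : Nat) → Type₀) → b) (λ (δ : Nat) → Nat)) 0 (λ (f : Nat) → λ (m : Nat) → succ m) t) 0
  ~> elimNat ((λ (t : (b : Nat) → Type₀) → t) (λ (ν : Nat) → Nat)) 0 (λ (δ : Nat) → λ (f : Nat) → succ f) 0
  ~> 0
inferred type:
  Nat


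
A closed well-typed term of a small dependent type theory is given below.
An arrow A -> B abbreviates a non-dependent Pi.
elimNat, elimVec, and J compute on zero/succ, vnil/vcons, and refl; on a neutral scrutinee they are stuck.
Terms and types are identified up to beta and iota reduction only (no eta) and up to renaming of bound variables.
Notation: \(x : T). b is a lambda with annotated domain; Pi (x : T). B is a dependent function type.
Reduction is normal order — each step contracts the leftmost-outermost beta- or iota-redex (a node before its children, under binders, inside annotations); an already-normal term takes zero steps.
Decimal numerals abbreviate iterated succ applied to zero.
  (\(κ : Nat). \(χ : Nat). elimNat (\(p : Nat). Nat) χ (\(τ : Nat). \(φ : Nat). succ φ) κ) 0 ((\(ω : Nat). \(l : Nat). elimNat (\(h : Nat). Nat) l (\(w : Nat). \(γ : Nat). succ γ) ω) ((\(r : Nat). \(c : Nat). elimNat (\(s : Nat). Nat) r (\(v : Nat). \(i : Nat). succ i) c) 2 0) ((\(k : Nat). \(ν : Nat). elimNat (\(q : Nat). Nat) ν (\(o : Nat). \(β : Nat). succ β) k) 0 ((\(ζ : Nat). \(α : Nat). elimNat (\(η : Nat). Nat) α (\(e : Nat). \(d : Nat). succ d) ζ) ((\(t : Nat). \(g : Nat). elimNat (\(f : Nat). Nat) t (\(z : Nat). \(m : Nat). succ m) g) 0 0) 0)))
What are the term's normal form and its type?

normal form:
  2
the term's type:
  Nat


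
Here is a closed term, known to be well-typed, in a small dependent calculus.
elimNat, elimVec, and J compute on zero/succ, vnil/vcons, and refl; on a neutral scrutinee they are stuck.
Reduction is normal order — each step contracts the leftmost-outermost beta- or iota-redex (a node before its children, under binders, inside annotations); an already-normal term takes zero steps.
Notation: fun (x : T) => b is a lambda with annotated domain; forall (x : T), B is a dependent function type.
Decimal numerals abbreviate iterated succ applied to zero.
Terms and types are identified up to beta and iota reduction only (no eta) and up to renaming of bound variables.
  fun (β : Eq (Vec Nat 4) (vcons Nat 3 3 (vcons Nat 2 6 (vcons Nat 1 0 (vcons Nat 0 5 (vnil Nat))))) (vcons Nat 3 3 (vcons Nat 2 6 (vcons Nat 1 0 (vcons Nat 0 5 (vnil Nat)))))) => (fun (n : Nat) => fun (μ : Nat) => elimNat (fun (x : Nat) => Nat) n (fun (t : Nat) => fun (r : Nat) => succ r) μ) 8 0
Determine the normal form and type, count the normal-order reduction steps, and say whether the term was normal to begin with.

reduced normal form:
  fun (β : Eq (Vec Nat 4) (vcons Nat 3 3 (vcons Nat 2 6 (vcons Nat 1 0 (vcons Nat 0 5 (vnil Nat))))) (vcons Nat 3 3 (vcons Nat 2 6 (vcons Nat 1 0 (vcons Nat 0 5 (vnil Nat)))))) => 8
the term's type:
  forall (β : Eq (Vec Nat 4) (vcons Nat 3 3 (vcons Nat 2 6 (vcons Nat 1 0 (vcons Nat 0 5 (vnil Nat))))) (vcons Nat 3 3 (vcons Nat 2 6 (vcons Nat 1 0 (vcons Nat 0 5 (vnil Nat)))))), Nat
steps to reach normal form (normal order): 3
term was already normal: no
first contracted redex: a beta-redex


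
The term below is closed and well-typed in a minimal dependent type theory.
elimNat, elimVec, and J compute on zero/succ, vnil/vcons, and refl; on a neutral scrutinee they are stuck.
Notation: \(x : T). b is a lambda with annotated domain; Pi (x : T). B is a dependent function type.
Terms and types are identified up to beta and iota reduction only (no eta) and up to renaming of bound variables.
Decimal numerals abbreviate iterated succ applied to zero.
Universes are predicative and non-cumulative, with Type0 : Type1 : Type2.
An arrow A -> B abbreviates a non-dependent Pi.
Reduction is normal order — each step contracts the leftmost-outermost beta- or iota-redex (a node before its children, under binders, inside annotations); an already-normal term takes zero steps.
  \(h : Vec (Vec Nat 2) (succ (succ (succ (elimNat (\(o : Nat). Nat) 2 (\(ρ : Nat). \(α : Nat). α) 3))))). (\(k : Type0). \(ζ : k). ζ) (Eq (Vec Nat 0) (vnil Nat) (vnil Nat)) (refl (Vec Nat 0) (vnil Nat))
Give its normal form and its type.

reduced normal form:
  \(h : Vec (Vec Nat 2) 5). refl (Vec Nat 0) (vnil Nat)
inferred type:
  Vec (Vec Nat 2) 5 -> Eq (Vec Nat 0) (vnil Nat) (vnil Nat)
observation: reduction starts at an elimNat iota-redex, and 12 normal-order steps reach the normal form.


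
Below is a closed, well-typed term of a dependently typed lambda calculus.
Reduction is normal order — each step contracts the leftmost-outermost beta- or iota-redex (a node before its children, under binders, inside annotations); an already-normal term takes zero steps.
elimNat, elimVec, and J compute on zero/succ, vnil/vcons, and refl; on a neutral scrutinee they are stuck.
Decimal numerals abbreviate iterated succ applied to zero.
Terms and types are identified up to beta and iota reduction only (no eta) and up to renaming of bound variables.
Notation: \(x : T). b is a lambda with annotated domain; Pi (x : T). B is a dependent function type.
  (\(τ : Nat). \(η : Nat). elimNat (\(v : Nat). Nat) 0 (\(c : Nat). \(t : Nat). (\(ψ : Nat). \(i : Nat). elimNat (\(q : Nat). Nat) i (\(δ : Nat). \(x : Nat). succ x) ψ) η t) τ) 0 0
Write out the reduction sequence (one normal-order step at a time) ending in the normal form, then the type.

reduction (normal order):
  (\(τ : Nat). \(η : Nat). elimNat (\(v : Nat). Nat) 0 (\(c : Nat). \(t : Nat). (\(ψ : Nat). \(i : Nat). elimNat (\(q : Nat). Nat) i (\(δ : Nat). \(x : Nat). succ x) ψ) η t) τ) 0 0
  ~> (\(τ : Nat). elimNat (\(η : Nat). Nat) 0 (\(v : Nat). \(c : Nat). (\(t : Nat). \(ψ : Nat). elimNat (\(i : Nat). Nat) ψ (\(q : Nat). \(δ : Nat). succ δ) t) τ c) 0) 0
  ~> elimNat (\(τ : Nat). Nat) 0 (\(η : Nat). \(v : Nat). (\(c : Nat). \(t : Nat). elimNat (\(ψ : Nat). Nat) t (\(i : Nat). \(q : Nat). succ q) c) 0 v) 0
  ~> 0
the term's type:
  Nat


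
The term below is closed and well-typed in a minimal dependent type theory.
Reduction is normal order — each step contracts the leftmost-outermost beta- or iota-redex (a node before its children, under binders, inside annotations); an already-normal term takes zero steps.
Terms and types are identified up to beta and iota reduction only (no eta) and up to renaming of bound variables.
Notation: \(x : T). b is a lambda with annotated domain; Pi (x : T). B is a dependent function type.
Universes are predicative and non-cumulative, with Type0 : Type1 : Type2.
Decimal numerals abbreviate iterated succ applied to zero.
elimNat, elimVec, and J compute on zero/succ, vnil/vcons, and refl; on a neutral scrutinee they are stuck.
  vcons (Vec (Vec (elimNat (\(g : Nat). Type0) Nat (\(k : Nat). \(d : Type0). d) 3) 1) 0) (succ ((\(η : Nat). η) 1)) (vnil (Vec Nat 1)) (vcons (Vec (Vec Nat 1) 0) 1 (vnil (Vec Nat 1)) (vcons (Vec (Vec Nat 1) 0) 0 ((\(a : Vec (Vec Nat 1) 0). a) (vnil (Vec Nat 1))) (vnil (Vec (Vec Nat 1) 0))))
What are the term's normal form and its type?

normal form:
  vcons (Vec (Vec Nat 1) 0) 2 (vnil (Vec Nat 1)) (vcons (Vec (Vec Nat 1) 0) 1 (vnil (Vec Nat 1)) (vcons (Vec (Vec Nat 1) 0) 0 (vnil (Vec Nat 1)) (vnil (Vec (Vec Nat 1) 0))))
inferred type:
  Vec (Vec (Vec Nat 1) 0) 3


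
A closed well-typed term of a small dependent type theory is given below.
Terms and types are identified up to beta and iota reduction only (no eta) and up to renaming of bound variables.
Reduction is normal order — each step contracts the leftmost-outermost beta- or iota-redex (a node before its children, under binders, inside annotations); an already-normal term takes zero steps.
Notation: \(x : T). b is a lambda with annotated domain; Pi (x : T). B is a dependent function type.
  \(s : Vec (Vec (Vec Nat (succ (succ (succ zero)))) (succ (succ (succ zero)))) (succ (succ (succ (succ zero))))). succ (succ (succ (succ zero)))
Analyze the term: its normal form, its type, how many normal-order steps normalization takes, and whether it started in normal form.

reduced normal form:
  \(s : Vec (Vec (Vec Nat (succ (succ (succ zero)))) (succ (succ (succ zero)))) (succ (succ (succ (succ zero))))). succ (succ (succ (succ zero)))
type:
  Pi (s : Vec (Vec (Vec Nat (succ (succ (succ zero)))) (succ (succ (succ zero)))) (succ (succ (succ (succ zero))))). Nat
normal-order step count: 0
already normal: yes


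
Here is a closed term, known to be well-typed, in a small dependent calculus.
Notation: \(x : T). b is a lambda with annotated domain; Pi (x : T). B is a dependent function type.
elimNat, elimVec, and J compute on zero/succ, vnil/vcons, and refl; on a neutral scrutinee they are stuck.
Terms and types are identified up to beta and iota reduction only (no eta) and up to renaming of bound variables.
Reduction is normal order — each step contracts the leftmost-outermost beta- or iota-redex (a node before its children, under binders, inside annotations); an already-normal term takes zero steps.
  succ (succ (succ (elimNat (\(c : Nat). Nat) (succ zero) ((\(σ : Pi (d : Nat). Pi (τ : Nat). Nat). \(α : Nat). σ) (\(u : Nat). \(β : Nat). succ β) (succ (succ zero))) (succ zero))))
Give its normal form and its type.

normal form:
  succ (succ (succ (succ (succ zero))))
the term's type:
  Nat
observation: reduction starts at an elimNat iota-redex, and 6 normal-order steps reach the normal form.


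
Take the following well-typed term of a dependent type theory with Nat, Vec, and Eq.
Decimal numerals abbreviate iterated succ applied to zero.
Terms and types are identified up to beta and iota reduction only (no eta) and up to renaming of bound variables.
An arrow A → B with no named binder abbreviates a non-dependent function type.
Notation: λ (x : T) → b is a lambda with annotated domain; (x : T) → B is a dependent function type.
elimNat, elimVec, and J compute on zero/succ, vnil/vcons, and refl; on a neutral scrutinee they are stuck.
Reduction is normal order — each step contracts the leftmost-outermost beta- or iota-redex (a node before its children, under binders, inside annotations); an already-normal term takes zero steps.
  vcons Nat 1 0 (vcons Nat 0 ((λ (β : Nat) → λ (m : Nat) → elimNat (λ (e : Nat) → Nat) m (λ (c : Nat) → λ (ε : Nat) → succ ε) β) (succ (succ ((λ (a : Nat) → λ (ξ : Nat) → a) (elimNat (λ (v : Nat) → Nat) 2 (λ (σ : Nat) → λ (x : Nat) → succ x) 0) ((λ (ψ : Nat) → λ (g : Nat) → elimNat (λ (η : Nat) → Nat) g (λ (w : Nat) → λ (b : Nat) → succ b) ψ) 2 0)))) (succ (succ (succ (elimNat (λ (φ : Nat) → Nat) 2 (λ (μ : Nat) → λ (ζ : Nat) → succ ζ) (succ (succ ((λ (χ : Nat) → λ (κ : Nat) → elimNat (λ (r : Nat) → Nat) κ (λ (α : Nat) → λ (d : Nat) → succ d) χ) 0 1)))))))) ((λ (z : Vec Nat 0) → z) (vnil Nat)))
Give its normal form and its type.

resulting normal form:
  vcons Nat 1 0 (vcons Nat 0 12 (vnil Nat))
the term's type:
  Vec Nat 2
observation: 32 normal-order steps normalize the term, beginning with a beta-redex.


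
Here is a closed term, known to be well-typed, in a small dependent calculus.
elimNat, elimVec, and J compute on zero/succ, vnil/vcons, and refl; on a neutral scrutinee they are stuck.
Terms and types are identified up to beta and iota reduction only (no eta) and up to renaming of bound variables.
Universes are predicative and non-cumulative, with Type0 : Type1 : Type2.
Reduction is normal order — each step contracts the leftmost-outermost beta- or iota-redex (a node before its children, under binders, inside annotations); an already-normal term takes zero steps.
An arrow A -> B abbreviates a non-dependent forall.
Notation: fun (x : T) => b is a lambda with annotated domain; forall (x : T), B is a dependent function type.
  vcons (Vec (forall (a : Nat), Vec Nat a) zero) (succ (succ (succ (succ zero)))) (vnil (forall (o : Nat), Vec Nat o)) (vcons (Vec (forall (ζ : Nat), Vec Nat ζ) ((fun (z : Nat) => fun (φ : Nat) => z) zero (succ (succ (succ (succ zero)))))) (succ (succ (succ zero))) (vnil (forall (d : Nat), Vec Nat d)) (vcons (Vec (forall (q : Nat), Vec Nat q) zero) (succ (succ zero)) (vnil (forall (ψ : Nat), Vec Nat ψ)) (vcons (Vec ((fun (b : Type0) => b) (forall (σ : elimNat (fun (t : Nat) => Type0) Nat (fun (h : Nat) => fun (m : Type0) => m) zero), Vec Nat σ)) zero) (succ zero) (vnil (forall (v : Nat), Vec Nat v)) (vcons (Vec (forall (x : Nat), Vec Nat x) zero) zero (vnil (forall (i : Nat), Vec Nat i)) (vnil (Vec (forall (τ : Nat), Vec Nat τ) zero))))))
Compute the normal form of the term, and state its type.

reduced normal form:
  vcons (Vec (forall (a : Nat), Vec Nat a) zero) (succ (succ (succ (succ zero)))) (vnil (forall (o : Nat), Vec Nat o)) (vcons (Vec (forall (ζ : Nat), Vec Nat ζ) zero) (succ (succ (succ zero))) (vnil (forall (z : Nat), Vec Nat z)) (vcons (Vec (forall (φ : Nat), Vec Nat φ) zero) (succ (succ zero)) (vnil (forall (d : Nat), Vec Nat d)) (vcons (Vec (forall (q : Nat), Vec Nat q) zero) (succ zero) (vnil (forall (ψ : Nat), Vec Nat ψ)) (vcons (Vec (forall (b : Nat), Vec Nat b) zero) zero (vnil (forall (σ : Nat), Vec Nat σ)) (vnil (Vec (forall (t : Nat), Vec Nat t) zero))))))
type:
  Vec (Vec (forall (a : Nat), Vec Nat a) zero) (succ (succ (succ (succ (succ zero)))))
observation: the leftmost-outermost redex is a beta-redex, and normalization takes 4 steps.


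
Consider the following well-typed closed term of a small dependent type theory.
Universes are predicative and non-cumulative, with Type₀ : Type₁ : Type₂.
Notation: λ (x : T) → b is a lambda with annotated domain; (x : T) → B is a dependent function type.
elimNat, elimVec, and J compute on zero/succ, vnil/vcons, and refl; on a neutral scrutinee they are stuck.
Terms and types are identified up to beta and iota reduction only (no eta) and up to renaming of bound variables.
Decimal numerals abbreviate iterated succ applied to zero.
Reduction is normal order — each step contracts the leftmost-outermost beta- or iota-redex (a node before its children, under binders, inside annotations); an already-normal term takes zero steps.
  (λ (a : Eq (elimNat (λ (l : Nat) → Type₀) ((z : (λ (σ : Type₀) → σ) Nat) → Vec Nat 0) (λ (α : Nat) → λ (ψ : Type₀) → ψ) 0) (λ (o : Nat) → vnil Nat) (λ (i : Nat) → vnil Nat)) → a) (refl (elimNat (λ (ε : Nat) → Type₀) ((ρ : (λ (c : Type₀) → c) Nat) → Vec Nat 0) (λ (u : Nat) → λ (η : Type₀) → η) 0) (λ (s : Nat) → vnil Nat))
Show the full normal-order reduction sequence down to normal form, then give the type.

normal-order reduction sequence:
  (λ (a : Eq (elimNat (λ (l : Nat) → Type₀) ((z : (λ (σ : Type₀) → σ) Nat) → Vec Nat 0) (λ (α : Nat) → λ (ψ : Type₀) → ψ) 0) (λ (o : Nat) → vnil Nat) (λ (i : Nat) → vnil Nat)) → a) (refl (elimNat (λ (ε : Nat) → Type₀) ((ρ : (λ (c : Type₀) → c) Nat) → Vec Nat 0) (λ (u : Nat) → λ (η : Type₀) → η) 0) (λ (s : Nat) → vnil Nat))
  ~> refl (elimNat (λ (a : Nat) → Type₀) ((l : (λ (z : Type₀) → z) Nat) → Vec Nat 0) (λ (σ : Nat) → λ (α : Type₀) → α) 0) (λ (ψ : Nat) → vnil Nat)
  ~> refl ((a : (λ (l : Type₀) → l) Nat) → Vec Nat 0) (λ (z : Nat) → vnil Nat)
  ~> refl ((a : Nat) → Vec Nat 0) (λ (l : Nat) → vnil Nat)
inferred type:
  Eq ((a : Nat) → Vec Nat 0) (λ (l : Nat) → vnil Nat) (λ (z : Nat) → vnil Nat)


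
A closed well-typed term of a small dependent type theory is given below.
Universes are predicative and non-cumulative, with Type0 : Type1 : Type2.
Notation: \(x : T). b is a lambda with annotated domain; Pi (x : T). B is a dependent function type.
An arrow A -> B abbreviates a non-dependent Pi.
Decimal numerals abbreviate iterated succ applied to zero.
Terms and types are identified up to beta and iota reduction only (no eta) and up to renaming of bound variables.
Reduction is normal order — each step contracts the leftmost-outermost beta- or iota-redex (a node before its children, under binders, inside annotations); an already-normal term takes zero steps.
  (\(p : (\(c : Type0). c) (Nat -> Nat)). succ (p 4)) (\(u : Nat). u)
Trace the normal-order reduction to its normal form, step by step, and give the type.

normal-order reduction sequence:
  (\(p : (\(c : Type0). c) (Nat -> Nat)). succ (p 4)) (\(u : Nat). u)
  ~> succ ((\(p : Nat). p) 4)
  ~> 5
inferred type:
  Nat


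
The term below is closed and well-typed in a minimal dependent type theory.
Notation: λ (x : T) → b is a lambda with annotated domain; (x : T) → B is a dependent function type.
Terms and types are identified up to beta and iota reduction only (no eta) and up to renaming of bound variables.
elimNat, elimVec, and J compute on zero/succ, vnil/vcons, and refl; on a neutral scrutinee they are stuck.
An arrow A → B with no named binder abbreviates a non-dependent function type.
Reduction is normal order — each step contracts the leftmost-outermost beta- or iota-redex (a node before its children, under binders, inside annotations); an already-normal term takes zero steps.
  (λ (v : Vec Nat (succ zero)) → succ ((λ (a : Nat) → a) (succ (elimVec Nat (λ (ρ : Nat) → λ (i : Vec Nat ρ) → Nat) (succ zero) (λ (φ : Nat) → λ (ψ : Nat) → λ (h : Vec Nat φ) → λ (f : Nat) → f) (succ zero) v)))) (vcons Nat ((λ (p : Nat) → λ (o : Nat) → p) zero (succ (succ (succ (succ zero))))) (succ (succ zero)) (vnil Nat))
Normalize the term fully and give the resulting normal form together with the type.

reduced normal form:
  succ (succ (succ zero))
inferred type:
  Nat
observation: 8 normal-order steps separate the term from its normal form.


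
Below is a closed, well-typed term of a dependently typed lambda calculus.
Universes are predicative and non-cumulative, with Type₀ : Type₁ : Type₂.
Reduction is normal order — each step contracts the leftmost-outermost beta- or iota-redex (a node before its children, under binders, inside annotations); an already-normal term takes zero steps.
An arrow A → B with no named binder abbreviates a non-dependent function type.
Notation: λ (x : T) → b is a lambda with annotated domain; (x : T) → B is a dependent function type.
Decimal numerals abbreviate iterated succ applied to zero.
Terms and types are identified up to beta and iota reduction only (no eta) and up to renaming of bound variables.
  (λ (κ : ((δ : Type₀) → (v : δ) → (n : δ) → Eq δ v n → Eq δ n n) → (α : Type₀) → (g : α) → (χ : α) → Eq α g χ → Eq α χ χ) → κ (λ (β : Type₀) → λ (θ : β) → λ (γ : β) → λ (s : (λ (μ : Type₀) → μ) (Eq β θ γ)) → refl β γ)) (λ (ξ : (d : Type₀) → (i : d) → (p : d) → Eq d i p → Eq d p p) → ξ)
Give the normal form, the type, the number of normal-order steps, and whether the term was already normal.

normal form:
  λ (κ : Type₀) → λ (δ : κ) → λ (v : κ) → λ (n : Eq κ δ v) → refl κ v
the term's type:
  (κ : Type₀) → (δ : κ) → (v : κ) → Eq κ δ v → Eq κ v v
steps to reach normal form (normal order): 3
already normal: no
first redex: a beta-redex


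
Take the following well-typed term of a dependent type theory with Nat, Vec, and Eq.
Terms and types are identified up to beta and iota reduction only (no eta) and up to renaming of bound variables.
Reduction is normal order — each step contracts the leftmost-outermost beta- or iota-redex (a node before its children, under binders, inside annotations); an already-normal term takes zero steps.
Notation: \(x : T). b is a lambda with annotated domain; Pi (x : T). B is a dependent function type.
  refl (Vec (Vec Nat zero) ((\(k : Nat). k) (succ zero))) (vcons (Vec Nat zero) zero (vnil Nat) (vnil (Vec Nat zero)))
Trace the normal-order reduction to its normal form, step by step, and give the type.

normal-order reduction sequence:
  refl (Vec (Vec Nat zero) ((\(k : Nat). k) (succ zero))) (vcons (Vec Nat zero) zero (vnil Nat) (vnil (Vec Nat zero)))
  ~> refl (Vec (Vec Nat zero) (succ zero)) (vcons (Vec Nat zero) zero (vnil Nat) (vnil (Vec Nat zero)))
inferred type:
  Eq (Vec (Vec Nat zero) (succ zero)) (vcons (Vec Nat zero) zero (vnil Nat) (vnil (Vec Nat zero))) (vcons (Vec Nat zero) zero (vnil Nat) (vnil (Vec Nat zero)))


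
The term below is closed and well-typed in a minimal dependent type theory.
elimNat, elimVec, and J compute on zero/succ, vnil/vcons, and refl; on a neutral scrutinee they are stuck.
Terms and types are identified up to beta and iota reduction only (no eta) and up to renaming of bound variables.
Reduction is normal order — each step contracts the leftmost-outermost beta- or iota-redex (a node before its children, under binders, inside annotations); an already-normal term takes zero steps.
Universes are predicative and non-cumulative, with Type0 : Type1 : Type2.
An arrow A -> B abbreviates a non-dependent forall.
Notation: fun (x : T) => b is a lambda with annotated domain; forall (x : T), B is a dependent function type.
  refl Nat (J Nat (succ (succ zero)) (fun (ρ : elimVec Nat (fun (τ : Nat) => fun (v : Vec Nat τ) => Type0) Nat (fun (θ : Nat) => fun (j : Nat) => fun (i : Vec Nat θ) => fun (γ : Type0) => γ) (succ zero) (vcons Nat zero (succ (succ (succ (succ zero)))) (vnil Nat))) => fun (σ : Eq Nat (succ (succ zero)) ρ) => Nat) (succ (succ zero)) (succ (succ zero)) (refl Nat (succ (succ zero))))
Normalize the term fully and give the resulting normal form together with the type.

normal form:
  refl Nat (succ (succ zero))
type:
  Eq Nat (succ (succ zero)) (succ (succ zero))
observation: reduction starts at a J iota-redex, and 1 normal-order step reach the normal form.


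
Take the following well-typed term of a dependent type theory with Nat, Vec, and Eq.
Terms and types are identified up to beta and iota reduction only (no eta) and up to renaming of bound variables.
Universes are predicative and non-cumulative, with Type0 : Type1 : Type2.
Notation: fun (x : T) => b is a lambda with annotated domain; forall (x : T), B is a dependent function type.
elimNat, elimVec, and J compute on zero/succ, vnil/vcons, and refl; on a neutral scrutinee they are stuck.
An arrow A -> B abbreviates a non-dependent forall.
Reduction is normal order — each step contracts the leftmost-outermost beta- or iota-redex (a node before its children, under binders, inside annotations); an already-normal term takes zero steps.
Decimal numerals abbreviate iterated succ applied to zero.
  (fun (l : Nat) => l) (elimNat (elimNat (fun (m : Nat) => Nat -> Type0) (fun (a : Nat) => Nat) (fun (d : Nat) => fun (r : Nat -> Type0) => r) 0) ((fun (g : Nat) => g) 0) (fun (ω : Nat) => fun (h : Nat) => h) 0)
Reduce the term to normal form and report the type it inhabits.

normal form:
  0
the term's type:
  Nat


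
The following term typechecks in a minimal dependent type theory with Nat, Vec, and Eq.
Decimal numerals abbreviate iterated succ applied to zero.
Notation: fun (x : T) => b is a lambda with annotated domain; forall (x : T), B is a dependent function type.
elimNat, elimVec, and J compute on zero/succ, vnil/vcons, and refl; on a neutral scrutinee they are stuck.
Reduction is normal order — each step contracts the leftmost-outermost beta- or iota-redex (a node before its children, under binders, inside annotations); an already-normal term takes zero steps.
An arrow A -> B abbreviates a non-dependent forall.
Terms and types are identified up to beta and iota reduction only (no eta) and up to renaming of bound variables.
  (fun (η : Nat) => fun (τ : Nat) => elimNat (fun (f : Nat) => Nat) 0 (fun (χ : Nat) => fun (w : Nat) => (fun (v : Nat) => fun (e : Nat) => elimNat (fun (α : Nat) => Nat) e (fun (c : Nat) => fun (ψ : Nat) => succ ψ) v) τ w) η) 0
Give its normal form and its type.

normal form:
  fun (η : Nat) => 0
inferred type:
  Nat -> Nat


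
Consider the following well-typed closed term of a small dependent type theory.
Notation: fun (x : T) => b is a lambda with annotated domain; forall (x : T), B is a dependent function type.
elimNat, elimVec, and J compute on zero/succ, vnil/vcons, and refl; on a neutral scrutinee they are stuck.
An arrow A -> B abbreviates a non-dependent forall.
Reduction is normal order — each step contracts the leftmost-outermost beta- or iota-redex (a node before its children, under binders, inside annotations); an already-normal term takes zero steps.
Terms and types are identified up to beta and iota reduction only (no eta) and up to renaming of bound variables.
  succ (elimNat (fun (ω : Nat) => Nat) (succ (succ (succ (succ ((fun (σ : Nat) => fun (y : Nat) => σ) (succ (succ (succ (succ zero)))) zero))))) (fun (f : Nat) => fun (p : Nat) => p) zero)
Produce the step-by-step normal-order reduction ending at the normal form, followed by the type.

normal-order reduction sequence:
  succ (elimNat (fun (ω : Nat) => Nat) (succ (succ (succ (succ ((fun (σ : Nat) => fun (y : Nat) => σ) (succ (succ (succ (succ zero)))) zero))))) (fun (f : Nat) => fun (p : Nat) => p) zero)
  ~> succ (succ (succ (succ (succ ((fun (ω : Nat) => fun (σ : Nat) => ω) (succ (succ (succ (succ zero)))) zero)))))
  ~> succ (succ (succ (succ (succ ((fun (ω : Nat) => succ (succ (succ (succ zero)))) zero)))))
  ~> succ (succ (succ (succ (succ (succ (succ (succ (succ zero))))))))
inferred type:
  Nat


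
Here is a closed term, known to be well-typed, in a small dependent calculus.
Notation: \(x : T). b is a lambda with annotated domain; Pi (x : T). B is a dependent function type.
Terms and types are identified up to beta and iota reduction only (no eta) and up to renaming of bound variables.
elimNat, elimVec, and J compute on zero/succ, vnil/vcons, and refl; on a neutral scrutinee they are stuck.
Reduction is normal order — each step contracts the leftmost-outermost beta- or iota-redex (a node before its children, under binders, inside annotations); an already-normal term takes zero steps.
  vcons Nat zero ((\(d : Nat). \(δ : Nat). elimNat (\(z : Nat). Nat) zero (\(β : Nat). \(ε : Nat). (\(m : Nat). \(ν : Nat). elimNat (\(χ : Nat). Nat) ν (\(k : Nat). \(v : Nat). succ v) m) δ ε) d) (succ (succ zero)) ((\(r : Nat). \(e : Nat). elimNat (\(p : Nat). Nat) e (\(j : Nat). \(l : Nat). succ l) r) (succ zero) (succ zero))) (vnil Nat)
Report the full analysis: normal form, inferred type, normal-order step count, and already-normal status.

resulting normal form:
  vcons Nat zero (succ (succ (succ (succ zero)))) (vnil Nat)
inferred type:
  Vec Nat (succ zero)
reduction steps (normal order): 39
already normal: no
first redex: a beta-redex


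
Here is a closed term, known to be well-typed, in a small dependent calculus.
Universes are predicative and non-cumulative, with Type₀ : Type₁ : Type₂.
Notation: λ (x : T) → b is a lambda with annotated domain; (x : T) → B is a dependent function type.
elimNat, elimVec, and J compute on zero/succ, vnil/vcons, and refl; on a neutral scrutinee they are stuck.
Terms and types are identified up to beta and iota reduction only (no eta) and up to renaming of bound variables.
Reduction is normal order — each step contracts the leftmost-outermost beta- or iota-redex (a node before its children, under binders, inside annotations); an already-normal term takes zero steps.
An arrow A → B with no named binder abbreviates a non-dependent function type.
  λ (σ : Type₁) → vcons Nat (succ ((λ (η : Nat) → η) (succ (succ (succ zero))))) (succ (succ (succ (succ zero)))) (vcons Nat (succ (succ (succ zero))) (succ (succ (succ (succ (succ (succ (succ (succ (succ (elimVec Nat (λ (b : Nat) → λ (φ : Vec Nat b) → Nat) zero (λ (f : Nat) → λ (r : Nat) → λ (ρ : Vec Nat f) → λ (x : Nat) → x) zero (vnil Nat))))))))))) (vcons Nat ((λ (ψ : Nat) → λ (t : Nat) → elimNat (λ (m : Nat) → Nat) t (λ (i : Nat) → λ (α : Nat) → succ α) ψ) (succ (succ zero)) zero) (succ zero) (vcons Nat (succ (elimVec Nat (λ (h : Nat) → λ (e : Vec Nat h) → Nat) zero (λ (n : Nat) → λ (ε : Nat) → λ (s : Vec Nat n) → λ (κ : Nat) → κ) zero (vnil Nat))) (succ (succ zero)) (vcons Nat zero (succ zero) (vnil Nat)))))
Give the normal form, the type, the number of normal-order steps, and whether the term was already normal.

resulting normal form:
  λ (σ : Type₁) → vcons Nat (succ (succ (succ (succ zero)))) (succ (succ (succ (succ zero)))) (vcons Nat (succ (succ (succ zero))) (succ (succ (succ (succ (succ (succ (succ (succ (succ zero))))))))) (vcons Nat (succ (succ zero)) (succ zero) (vcons Nat (succ zero) (succ (succ zero)) (vcons Nat zero (succ zero) (vnil Nat)))))
inferred type:
  Type₁ → Vec Nat (succ (succ (succ (succ (succ zero)))))
normal-order step count: 12
started in normal form: no
first contracted redex: a beta-redex
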